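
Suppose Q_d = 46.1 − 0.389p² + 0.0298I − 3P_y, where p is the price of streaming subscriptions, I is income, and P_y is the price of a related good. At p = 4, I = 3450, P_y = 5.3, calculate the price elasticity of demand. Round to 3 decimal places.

Evaluating quantity at (p, I, P_y) gives Q_d = 46.1 − 0.389(4)² + 0.0298(3450) − 3(5.3) = 46.1 − 6.224 + 102.81 − 15.9 = 126.786.
∂Q_d/∂p = −2·0.389·p = -3.112, so E_p = -3.112·(4/126.786) ≈ -0.098.
|E_p| < 1: demand is inelastic.

-0.098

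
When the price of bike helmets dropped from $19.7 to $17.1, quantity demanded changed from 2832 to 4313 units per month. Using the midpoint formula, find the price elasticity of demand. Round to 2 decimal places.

-2.93

%ΔQ = (4313 − 2832)/[(2832 + 4313)/2] = 1481/3572.5 ≈ 0.4146.
%ΔP = (17.1 − 19.7)/[(19.7 + 17.1)/2] = -2.6/18.4 ≈ -0.1413.
Arc elasticity E = %ΔQ/%ΔP ≈ 0.4146/-0.1413 ≈ -2.93.
|E| > 1: demand is elastic over this range.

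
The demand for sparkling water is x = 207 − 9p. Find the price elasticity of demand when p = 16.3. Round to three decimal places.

At p = 16.3, x = 60.3.
dx/dp = −9.
Point elasticity E = (dx/dp)·(p/x) = -9 × 16.3/60.3 ≈ -2.433.
|E| > 1, so demand is elastic at this price.

-2.433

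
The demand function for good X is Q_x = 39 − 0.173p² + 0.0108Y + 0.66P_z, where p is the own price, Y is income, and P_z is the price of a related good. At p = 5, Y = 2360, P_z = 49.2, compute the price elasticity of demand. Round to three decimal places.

First evaluate Q_x: 39 − 0.173(5)² + 0.0108(2360) + 0.66(49.2) = 39 − 4.325 + 25.488 + 32.472 = 92.635.
∂Q_x/∂p = −2·0.173·p = -1.73, so E_p = -1.73·(5/92.635) ≈ -0.093.
|E_p| < 1: demand is inelastic.

-0.093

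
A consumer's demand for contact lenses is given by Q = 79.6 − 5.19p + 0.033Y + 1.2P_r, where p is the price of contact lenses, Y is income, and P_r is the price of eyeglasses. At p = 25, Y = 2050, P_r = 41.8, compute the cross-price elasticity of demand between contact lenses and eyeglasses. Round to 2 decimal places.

0.74

Substituting, Q = 79.6 − 5.19(25) + 0.033(2050) + 1.2(41.8) = 79.6 − 129.75 + 67.65 + 50.16 = 67.66.
∂Q/∂P_r = +1.2, so E_xy = 1.2·(41.8/67.66) ≈ 0.74.
E_xy > 0: the goods are substitutes.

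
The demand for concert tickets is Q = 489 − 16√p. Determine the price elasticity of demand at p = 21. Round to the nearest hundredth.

-0.09

At p = 21, Q = 415.6788.
dQ/dp = −16/(2√p) = −16/(2·4.5826).
Point elasticity E = (dQ/dp)·(p/Q) = -1.7457 × 21/415.6788 ≈ -0.09.
|E| < 1, so demand is inelastic at this price.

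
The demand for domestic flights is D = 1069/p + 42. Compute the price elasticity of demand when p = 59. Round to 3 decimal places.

At p = 59, D = 60.1186.
dD/dp = −1069/p² = −0.3071.
Point elasticity E = (dD/dp)·(p/D) = -0.3071 × 59/60.1186 ≈ -0.301.
|E| < 1, so demand is inelastic at this price.

-0.301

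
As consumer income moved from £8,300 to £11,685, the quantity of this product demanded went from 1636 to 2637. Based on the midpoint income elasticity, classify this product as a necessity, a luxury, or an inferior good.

luxury

%ΔQ = (2637 − 1636)/[(1636+2637)/2] = 1001/2136.5 ≈ 0.4685.
%ΔI = (11,685 − 8,300)/[(8,300+11,685)/2] = 3385/9992.5 ≈ 0.3388.
E_I = %ΔQ/%ΔI ≈ 1.383.
E_I > 1: normal good (luxury).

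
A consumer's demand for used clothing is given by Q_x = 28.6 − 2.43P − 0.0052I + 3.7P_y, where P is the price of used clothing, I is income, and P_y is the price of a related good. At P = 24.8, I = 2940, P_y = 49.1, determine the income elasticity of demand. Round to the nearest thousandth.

At the given point, Q_x = 28.6 − 2.43(24.8) − 0.0052(2940) + 3.7(49.1) = 28.6 − 60.264 − 15.288 + 181.67 = 134.718.
∂Q_x/∂I = −0.0052, so E_I = -0.0052·(2940/134.718) ≈ -0.113.
E_I < 0: inferior good.

-0.113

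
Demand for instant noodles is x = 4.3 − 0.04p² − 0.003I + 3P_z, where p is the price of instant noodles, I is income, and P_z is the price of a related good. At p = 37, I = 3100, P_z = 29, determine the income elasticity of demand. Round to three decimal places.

x = 4.3 − 0.04(37)² − 0.003(3100) + 3(29) = 4.3 − 54.76 − 9.3 + 87 = 27.24.
∂x/∂I = −0.003, so E_I = -0.003·(3100/27.24) ≈ -0.341.
E_I < 0: inferior good.

-0.341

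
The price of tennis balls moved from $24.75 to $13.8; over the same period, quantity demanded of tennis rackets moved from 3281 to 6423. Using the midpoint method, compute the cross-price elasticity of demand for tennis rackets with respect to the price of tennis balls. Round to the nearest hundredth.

-1.14

%ΔQ_x = (6423 − 3281)/[(3281+6423)/2] = 3142/4852 ≈ 0.6476.
%ΔP_y = (13.8 − 24.75)/[(24.75+13.8)/2] ≈ -0.5681.
E_xy = 0.6476/-0.5681 ≈ -1.14.
E_xy < 0, so tennis rackets and tennis balls are complements.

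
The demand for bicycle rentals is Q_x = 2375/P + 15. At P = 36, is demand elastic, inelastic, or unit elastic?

At P = 36, Q_x = 80.9722.
dQ_x/dP = −2375/P² = −1.8326.
Point elasticity E = (dQ_x/dP)·(P/Q_x) = -1.8326 × 36/80.9722 ≈ -0.815.
|E| ≈ 0.815 < 1, so demand is inelastic.

inelastic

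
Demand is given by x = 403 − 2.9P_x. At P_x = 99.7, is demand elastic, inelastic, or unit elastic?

At P_x = 99.7, x = 113.87.
dx/dP_x = −2.9.
Point elasticity E = (dx/dP_x)·(P_x/x) = -2.9 × 99.7/113.87 ≈ -2.539.
|E| ≈ 2.539 > 1, so demand is elastic.

elastic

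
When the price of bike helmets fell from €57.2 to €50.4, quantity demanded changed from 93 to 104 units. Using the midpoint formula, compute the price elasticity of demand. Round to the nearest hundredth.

%Δq = (104 − 93)/[(93 + 104)/2] = 11/98.5 ≈ 0.1117.
%ΔP = (50.4 − 57.2)/[(57.2 + 50.4)/2] = -6.8/53.8 ≈ -0.1264.
Arc elasticity E = %Δq/%ΔP ≈ 0.1117/-0.1264 ≈ -0.88.
|E| < 1: demand is inelastic over this range.

-0.88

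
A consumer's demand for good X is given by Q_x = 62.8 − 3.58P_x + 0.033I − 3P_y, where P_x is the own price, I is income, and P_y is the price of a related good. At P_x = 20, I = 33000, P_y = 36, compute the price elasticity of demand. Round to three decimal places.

-0.074

Substituting, Q_x = 62.8 − 3.58(20) + 0.033(33000) − 3(36) = 62.8 − 71.6 + 1089 − 108 = 972.2.
∂Q_x/∂P_x = −3.58, so E_p = (−3.58)·(20/972.2) ≈ -0.074.
|E_p| < 1: demand is inelastic.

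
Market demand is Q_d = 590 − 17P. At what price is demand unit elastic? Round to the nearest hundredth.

For linear demand Q_d = a − bP, E = −bP/(a − bP). |E| = 1 ⇒ bP = a − bP ⇒ P = a/(2b).
P = 590/(2·17) ≈ 17.35.

17.35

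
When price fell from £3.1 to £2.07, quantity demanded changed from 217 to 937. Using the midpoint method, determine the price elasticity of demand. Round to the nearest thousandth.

%ΔQ = (937 − 217)/[(217 + 937)/2] = 720/577 ≈ 1.2478.
%Δp = (2.07 − 3.1)/[(3.1 + 2.07)/2] = -1.03/2.585 ≈ -0.3985.
Arc elasticity E = %ΔQ/%Δp ≈ 1.2478/-0.3985 ≈ -3.132.
|E| > 1: demand is elastic over this range.

-3.132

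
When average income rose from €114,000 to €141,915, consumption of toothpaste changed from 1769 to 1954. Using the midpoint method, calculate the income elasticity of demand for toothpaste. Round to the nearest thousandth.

%ΔQ = (1954 − 1769)/[(1769+1954)/2] = 185/1861.5 ≈ 0.0994.
%ΔI = (141,915 − 114,000)/[(114,000+141,915)/2] = 27915/127957.5 ≈ 0.2182.
E_I = %ΔQ/%ΔI ≈ 0.456.
E_I ∈ (0,1): normal good (necessity).

0.456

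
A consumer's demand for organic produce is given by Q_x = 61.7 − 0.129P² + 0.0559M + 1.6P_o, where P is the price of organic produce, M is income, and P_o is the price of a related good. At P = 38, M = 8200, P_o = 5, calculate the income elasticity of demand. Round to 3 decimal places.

1.341

Evaluating quantity at (P, M, P_o) gives Q_x = 61.7 − 0.129(38)² + 0.0559(8200) + 1.6(5) = 61.7 − 186.276 + 458.38 + 8 = 341.804.
∂Q_x/∂M = +0.0559, so E_I = 0.0559·(8200/341.804) ≈ 1.341.
E_I > 1: normal good (luxury).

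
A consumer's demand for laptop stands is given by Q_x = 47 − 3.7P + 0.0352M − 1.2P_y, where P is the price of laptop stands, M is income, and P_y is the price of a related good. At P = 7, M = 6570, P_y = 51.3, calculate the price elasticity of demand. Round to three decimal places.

-0.136

First evaluate Q_x: 47 − 3.7(7) + 0.0352(6570) − 1.2(51.3) = 47 − 25.9 + 231.264 − 61.56 = 190.804.
∂Q_x/∂P = −3.7, so E_p = (−3.7)·(7/190.804) ≈ -0.136.
|E_p| < 1: demand is inelastic.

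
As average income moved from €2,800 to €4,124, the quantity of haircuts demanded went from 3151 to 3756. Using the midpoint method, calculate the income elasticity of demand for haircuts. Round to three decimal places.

0.458

%ΔQ = (3756 − 3151)/[(3151+3756)/2] = 605/3453.5 ≈ 0.1752.
%ΔM = (4,124 − 2,800)/[(2,800+4,124)/2] = 1324/3462 ≈ 0.3824.
E_I = %ΔQ/%ΔM ≈ 0.458.
E_I ∈ (0,1): normal good (necessity).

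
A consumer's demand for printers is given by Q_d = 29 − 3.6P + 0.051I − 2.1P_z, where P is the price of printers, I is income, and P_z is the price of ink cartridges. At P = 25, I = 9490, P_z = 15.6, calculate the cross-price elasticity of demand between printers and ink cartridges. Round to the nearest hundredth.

-0.08

At the given point, Q_d = 29 − 3.6(25) + 0.051(9490) − 2.1(15.6) = 29 − 90 + 483.99 − 32.76 = 390.23.
∂Q_d/∂P_z = −2.1, so E_xy = -2.1·(15.6/390.23) ≈ -0.08.
E_xy < 0: the goods are complements.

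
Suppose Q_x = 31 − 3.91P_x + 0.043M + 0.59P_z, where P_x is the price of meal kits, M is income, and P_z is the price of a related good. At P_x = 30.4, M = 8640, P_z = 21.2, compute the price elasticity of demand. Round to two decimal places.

Evaluating quantity at (P_x, M, P_z) gives Q_x = 31 − 3.91(30.4) + 0.043(8640) + 0.59(21.2) = 31 − 118.864 + 371.52 + 12.508 = 296.164.
∂Q_x/∂P_x = −3.91, so E_p = (−3.91)·(30.4/296.164) ≈ -0.40.
|E_p| < 1: demand is inelastic.

-0.40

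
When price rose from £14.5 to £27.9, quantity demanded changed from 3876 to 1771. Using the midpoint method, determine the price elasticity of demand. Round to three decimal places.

%ΔQ = (1771 − 3876)/[(3876 + 1771)/2] = -2105/2823.5 ≈ -0.7455.
%Δp = (27.9 − 14.5)/[(14.5 + 27.9)/2] = 13.4/21.2 ≈ 0.6321.
Arc elasticity E = %ΔQ/%Δp ≈ -0.7455/0.6321 ≈ -1.179.
|E| > 1: demand is elastic over this range.

-1.179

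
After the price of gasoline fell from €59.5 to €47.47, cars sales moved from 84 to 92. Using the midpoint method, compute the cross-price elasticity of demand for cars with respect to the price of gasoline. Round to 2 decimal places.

%ΔQ_x = (92 − 84)/[(84+92)/2] = 8/88 ≈ 0.0909.
%ΔP_y = (47.47 − 59.5)/[(59.5+47.47)/2] ≈ -0.2249.
E_xy = 0.0909/-0.2249 ≈ -0.40.
E_xy < 0, so cars and gasoline are complements.

-0.40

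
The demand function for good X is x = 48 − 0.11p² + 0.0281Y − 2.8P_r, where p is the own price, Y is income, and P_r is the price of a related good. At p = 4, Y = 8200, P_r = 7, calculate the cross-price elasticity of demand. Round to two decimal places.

First evaluate x: 48 − 0.11(4)² + 0.0281(8200) − 2.8(7) = 48 − 1.76 + 230.42 − 19.6 = 257.06.
∂x/∂P_r = −2.8, so E_xy = -2.8·(7/257.06) ≈ -0.08.
E_xy < 0: the goods are complements.

-0.08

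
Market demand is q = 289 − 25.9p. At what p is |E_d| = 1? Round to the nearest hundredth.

For linear demand q = a − bp, E = −bp/(a − bp). |E| = 1 ⇒ bp = a − bp ⇒ p = a/(2b).
p = 289/(2·25.9) ≈ 5.58.

5.58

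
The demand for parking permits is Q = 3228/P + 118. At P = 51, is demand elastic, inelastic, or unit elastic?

inelastic

At P = 51, Q = 181.2941.
dQ/dP = −3228/P² = −1.2411.
Point elasticity E = (dQ/dP)·(P/Q) = -1.2411 × 51/181.2941 ≈ -0.349.
|E| ≈ 0.349 < 1, so demand is inelastic.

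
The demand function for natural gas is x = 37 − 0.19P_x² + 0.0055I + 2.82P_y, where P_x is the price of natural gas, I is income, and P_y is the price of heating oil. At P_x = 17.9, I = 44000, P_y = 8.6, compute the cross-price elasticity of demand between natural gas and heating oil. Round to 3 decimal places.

0.100

At the given point, x = 37 − 0.19(17.9)² + 0.0055(44000) + 2.82(8.6) = 37 − 60.8779 + 242 + 24.252 = 242.3741.
∂x/∂P_y = +2.82, so E_xy = 2.82·(8.6/242.3741) ≈ 0.100.
E_xy > 0: the goods are substitutes.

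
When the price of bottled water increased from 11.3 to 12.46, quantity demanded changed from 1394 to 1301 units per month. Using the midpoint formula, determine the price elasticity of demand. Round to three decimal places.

-0.707

%Δq = (1301 − 1394)/[(1394 + 1301)/2] = -93/1347.5 ≈ -0.0690.
%Δp = (12.46 − 11.3)/[(11.3 + 12.46)/2] = 1.16/11.88 ≈ 0.0976.
Arc elasticity E = %Δq/%Δp ≈ -0.0690/0.0976 ≈ -0.707.
|E| < 1: demand is inelastic over this range.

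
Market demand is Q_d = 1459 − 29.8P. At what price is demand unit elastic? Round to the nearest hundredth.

For linear demand Q_d = a − bP, E = −bP/(a − bP). |E| = 1 ⇒ bP = a − bP ⇒ P = a/(2b).
P = 1459/(2·29.8) ≈ 24.48.

24.48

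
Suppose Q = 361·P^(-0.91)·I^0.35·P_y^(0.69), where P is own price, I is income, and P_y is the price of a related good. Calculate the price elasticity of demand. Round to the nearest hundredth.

For a Cobb–Douglas (constant-elasticity) form Q = A·P^α·…, the elasticity with respect to P equals the exponent α at every point.
Here the exponent on P is -0.91, so the price elasticity of demand is -0.91.

-0.91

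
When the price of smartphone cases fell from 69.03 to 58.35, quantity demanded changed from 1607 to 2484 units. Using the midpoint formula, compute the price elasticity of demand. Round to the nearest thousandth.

%ΔQ = (2484 − 1607)/[(1607 + 2484)/2] = 877/2045.5 ≈ 0.4287.
%ΔP = (58.35 − 69.03)/[(69.03 + 58.35)/2] = -10.68/63.69 ≈ -0.1677.
Arc elasticity E = %ΔQ/%ΔP ≈ 0.4287/-0.1677 ≈ -2.557.
|E| > 1: demand is elastic over this range.

-2.557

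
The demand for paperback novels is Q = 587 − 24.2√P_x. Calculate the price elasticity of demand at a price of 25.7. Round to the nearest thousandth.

-0.132

At P_x = 25.7, Q = 464.3177.
dQ/dP_x = −24.2/(2√P_x) = −24.2/(2·5.0695).
Point elasticity E = (dQ/dP_x)·(P_x/Q) = -2.3868 × 25.7/464.3177 ≈ -0.132.
|E| < 1, so demand is inelastic at this price.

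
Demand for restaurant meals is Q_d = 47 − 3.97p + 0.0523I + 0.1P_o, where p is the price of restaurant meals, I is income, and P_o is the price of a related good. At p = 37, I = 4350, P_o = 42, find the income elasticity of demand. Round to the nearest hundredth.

At the given point, Q_d = 47 − 3.97(37) + 0.0523(4350) + 0.1(42) = 47 − 146.89 + 227.505 + 4.2 = 131.815.
∂Q_d/∂I = +0.0523, so E_I = 0.0523·(4350/131.815) ≈ 1.73.
E_I > 1: normal good (luxury).

1.73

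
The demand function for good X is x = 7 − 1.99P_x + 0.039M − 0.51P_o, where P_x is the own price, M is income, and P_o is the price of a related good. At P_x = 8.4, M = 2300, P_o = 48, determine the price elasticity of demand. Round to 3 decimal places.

-0.301

Evaluating quantity at (P_x, M, P_o) gives x = 7 − 1.99(8.4) + 0.039(2300) − 0.51(48) = 7 − 16.716 + 89.7 − 24.48 = 55.504.
∂x/∂P_x = −1.99, so E_p = (−1.99)·(8.4/55.504) ≈ -0.301.
|E_p| < 1: demand is inelastic.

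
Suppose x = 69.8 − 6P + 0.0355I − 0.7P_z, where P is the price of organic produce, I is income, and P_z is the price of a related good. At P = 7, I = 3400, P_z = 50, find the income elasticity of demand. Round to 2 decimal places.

Evaluating quantity at (P, I, P_z) gives x = 69.8 − 6(7) + 0.0355(3400) − 0.7(50) = 69.8 − 42 + 120.7 − 35 = 113.5.
∂x/∂I = +0.0355, so E_I = 0.0355·(3400/113.5) ≈ 1.06.
E_I > 1: normal good (luxury).

1.06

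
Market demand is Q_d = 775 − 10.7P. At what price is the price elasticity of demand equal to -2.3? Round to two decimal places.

50.48

Set −bP/(a − bP) = −2.3 ⇒ bP = 2.3(a − bP) ⇒ bP(1+2.3) = 2.3·a.
P = 2.3·775/(10.7·3.3) ≈ 50.48.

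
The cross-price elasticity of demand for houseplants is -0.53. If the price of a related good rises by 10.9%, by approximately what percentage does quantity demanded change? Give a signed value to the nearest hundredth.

-5.78

%ΔQ ≈ E × %ΔP_y = (-0.53) × (10.9%) ≈ -5.78%.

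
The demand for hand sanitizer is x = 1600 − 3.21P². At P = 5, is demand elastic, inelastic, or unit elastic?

At P = 5, x = 1519.75.
dx/dP = −2·3.21·P = −32.1.
Point elasticity E = (dx/dP)·(P/x) = -32.1 × 5/1519.75 ≈ -0.106.
|E| ≈ 0.106 < 1, so demand is inelastic.

inelastic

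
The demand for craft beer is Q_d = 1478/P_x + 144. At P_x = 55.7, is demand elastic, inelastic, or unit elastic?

At P_x = 55.7, Q_d = 170.535.
dQ_d/dP_x = −1478/P_x² = −0.4764.
Point elasticity E = (dQ_d/dP_x)·(P_x/Q_d) = -0.4764 × 55.7/170.535 ≈ -0.156.
|E| ≈ 0.156 < 1, so demand is inelastic.

inelastic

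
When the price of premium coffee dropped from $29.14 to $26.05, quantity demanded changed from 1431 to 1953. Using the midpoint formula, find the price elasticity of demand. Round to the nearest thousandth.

%ΔQ = (1953 − 1431)/[(1431 + 1953)/2] = 522/1692 ≈ 0.3085.
%ΔP = (26.05 − 29.14)/[(29.14 + 26.05)/2] = -3.09/27.595 ≈ -0.1120.
Arc elasticity E = %ΔQ/%ΔP ≈ 0.3085/-0.1120 ≈ -2.755.
|E| > 1: demand is elastic over this range.

-2.755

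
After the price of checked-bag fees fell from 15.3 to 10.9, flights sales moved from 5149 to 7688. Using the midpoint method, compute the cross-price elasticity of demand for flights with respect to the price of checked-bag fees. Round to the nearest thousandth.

%ΔQ_x = (7688 − 5149)/[(5149+7688)/2] = 2539/6418.5 ≈ 0.3956.
%ΔP_y = (10.9 − 15.3)/[(15.3+10.9)/2] ≈ -0.3359.
E_xy = 0.3956/-0.3359 ≈ -1.178.
E_xy < 0, so flights and checked-bag fees are complements.

-1.178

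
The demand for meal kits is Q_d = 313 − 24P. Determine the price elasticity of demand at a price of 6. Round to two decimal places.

-0.85

At P = 6, Q_d = 169.
dQ_d/dP = −24.
Point elasticity E = (dQ_d/dP)·(P/Q_d) = -24 × 6/169 ≈ -0.85.
|E| < 1, so demand is inelastic at this price.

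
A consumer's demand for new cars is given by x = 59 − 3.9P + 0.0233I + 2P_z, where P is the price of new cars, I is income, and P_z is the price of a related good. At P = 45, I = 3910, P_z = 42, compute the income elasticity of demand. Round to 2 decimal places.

1.55

First evaluate x: 59 − 3.9(45) + 0.0233(3910) + 2(42) = 59 − 175.5 + 91.103 + 84 = 58.603.
∂x/∂I = +0.0233, so E_I = 0.0233·(3910/58.603) ≈ 1.55.
E_I > 1: normal good (luxury).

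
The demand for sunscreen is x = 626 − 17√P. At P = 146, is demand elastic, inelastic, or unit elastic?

At P = 146, x = 420.5882.
dx/dP = −17/(2√P) = −17/(2·12.083).
Point elasticity E = (dx/dP)·(P/x) = -0.7035 × 146/420.5882 ≈ -0.244.
|E| ≈ 0.244 < 1, so demand is inelastic.

inelastic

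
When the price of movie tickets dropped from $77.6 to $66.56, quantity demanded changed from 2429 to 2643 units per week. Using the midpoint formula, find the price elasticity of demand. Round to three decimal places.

-0.551

%Δq = (2643 − 2429)/[(2429 + 2643)/2] = 214/2536 ≈ 0.0844.
%Δp = (66.56 − 77.6)/[(77.6 + 66.56)/2] = -11.04/72.08 ≈ -0.1532.
Arc elasticity E = %Δq/%Δp ≈ 0.0844/-0.1532 ≈ -0.551.
|E| < 1: demand is inelastic over this range.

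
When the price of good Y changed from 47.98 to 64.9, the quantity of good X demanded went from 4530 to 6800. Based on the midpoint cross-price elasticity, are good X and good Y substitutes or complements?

substitutes

%ΔQ_x = (6800 − 4530)/[(4530+6800)/2] = 2270/5665 ≈ 0.4007.
%ΔP_y = (64.9 − 47.98)/[(47.98+64.9)/2] ≈ 0.2998.
E_xy = 0.4007/0.2998 ≈ 1.337.
E_xy > 0, so the goods are substitutes.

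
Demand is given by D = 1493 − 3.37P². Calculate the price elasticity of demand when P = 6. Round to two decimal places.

-0.18

At P = 6, D = 1371.68.
dD/dP = −2·3.37·P = −40.44.
Point elasticity E = (dD/dP)·(P/D) = -40.44 × 6/1371.68 ≈ -0.18.
|E| < 1, so demand is inelastic at this price.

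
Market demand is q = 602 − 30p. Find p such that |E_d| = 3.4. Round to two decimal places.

15.51

Set −bp/(a − bp) = −3.4 ⇒ bp = 3.4(a − bp) ⇒ bp(1+3.4) = 3.4·a.
p = 3.4·602/(30·4.4) ≈ 15.51.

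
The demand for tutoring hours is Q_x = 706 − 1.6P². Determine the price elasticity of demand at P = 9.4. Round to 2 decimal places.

At P = 9.4, Q_x = 564.624.
dQ_x/dP = −2·1.6·P = −30.08.
Point elasticity E = (dQ_x/dP)·(P/Q_x) = -30.08 × 9.4/564.624 ≈ -0.50.
|E| < 1, so demand is inelastic at this price.

-0.50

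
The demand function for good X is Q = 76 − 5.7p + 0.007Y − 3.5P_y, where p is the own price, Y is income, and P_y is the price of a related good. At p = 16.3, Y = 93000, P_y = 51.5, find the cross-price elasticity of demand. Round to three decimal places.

First evaluate Q: 76 − 5.7(16.3) + 0.007(93000) − 3.5(51.5) = 76 − 92.91 + 651 − 180.25 = 453.84.
∂Q/∂P_y = −3.5, so E_xy = -3.5·(51.5/453.84) ≈ -0.397.
E_xy < 0: the goods are complements.

-0.397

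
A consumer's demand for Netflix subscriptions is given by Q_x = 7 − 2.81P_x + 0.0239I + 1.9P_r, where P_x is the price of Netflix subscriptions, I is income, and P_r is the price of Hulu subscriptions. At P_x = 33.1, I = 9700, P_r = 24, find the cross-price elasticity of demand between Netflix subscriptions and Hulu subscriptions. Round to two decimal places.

First evaluate Q_x: 7 − 2.81(33.1) + 0.0239(9700) + 1.9(24) = 7 − 93.011 + 231.83 + 45.6 = 191.419.
∂Q_x/∂P_r = +1.9, so E_xy = 1.9·(24/191.419) ≈ 0.24.
E_xy > 0: the goods are substitutes.

0.24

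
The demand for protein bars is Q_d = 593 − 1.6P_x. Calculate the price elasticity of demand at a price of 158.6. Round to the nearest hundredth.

At P_x = 158.6, Q_d = 339.24.
dQ_d/dP_x = −1.6.
Point elasticity E = (dQ_d/dP_x)·(P_x/Q_d) = -1.6 × 158.6/339.24 ≈ -0.75.
|E| < 1, so demand is inelastic at this price.

-0.75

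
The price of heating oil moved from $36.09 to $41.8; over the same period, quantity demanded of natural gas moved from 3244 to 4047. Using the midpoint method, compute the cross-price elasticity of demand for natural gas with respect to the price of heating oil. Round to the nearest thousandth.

1.502

%ΔQ_x = (4047 − 3244)/[(3244+4047)/2] = 803/3645.5 ≈ 0.2203.
%ΔP_y = (41.8 − 36.09)/[(36.09+41.8)/2] ≈ 0.1466.
E_xy = 0.2203/0.1466 ≈ 1.502.
E_xy > 0, so natural gas and heating oil are substitutes.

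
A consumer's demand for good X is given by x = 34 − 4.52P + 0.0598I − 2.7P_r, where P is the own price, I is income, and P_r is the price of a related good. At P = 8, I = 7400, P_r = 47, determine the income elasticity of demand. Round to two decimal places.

First evaluate x: 34 − 4.52(8) + 0.0598(7400) − 2.7(47) = 34 − 36.16 + 442.52 − 126.9 = 313.46.
∂x/∂I = +0.0598, so E_I = 0.0598·(7400/313.46) ≈ 1.41.
E_I > 1: normal good (luxury).

1.41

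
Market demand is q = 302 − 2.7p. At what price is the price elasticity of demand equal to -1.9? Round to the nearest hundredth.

Set −bp/(a − bp) = −1.9 ⇒ bp = 1.9(a − bp) ⇒ bp(1+1.9) = 1.9·a.
p = 1.9·302/(2.7·2.9) ≈ 73.28.

73.28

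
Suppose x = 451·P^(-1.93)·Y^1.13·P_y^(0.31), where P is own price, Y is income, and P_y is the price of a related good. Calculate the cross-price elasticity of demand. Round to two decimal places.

0.31

For a Cobb–Douglas (constant-elasticity) form x = A·P_y^α·…, the elasticity with respect to P_y equals the exponent α at every point.
Here the exponent on P_y is 0.31, so the cross-price elasticity of demand is 0.31.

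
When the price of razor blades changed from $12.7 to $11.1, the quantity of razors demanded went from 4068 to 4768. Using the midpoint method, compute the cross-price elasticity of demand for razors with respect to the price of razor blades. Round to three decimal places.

-1.178

%ΔQ_x = (4768 − 4068)/[(4068+4768)/2] = 700/4418 ≈ 0.1584.
%ΔP_y = (11.1 − 12.7)/[(12.7+11.1)/2] ≈ -0.1345.
E_xy = 0.1584/-0.1345 ≈ -1.178.
E_xy < 0, so razors and razor blades are complements.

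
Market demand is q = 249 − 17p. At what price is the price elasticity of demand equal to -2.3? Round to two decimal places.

Set −bp/(a − bp) = −2.3 ⇒ bp = 2.3(a − bp) ⇒ bp(1+2.3) = 2.3·a.
p = 2.3·249/(17·3.3) ≈ 10.21.

10.21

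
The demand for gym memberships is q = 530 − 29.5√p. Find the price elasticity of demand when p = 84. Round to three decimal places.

-0.521

At p = 84, q = 259.628.
dq/dp = −29.5/(2√p) = −29.5/(2·9.1652).
Point elasticity E = (dq/dp)·(p/q) = -1.6094 × 84/259.628 ≈ -0.521.
|E| < 1, so demand is inelastic at this price.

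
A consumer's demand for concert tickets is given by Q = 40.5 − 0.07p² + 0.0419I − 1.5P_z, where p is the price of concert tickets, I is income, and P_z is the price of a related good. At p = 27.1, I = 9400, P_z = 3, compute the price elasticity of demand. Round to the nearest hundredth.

At the given point, Q = 40.5 − 0.07(27.1)² + 0.0419(9400) − 1.5(3) = 40.5 − 51.4087 + 393.86 − 4.5 = 378.4513.
∂Q/∂p = −2·0.07·p = -3.794, so E_p = -3.794·(27.1/378.4513) ≈ -0.27.
|E_p| < 1: demand is inelastic.

-0.27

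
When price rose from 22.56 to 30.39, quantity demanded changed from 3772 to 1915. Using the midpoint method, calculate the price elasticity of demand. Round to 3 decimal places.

%Δq = (1915 − 3772)/[(3772 + 1915)/2] = -1857/2843.5 ≈ -0.6531.
%Δp = (30.39 − 22.56)/[(22.56 + 30.39)/2] = 7.83/26.475 ≈ 0.2958.
Arc elasticity E = %Δq/%Δp ≈ -0.6531/0.2958 ≈ -2.208.
|E| > 1: demand is elastic over this range.

-2.208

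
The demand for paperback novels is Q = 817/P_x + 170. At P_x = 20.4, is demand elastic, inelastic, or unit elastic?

At P_x = 20.4, Q = 210.049.
dQ/dP_x = −817/P_x² = −1.9632.
Point elasticity E = (dQ/dP_x)·(P_x/Q) = -1.9632 × 20.4/210.049 ≈ -0.191.
|E| ≈ 0.191 < 1, so demand is inelastic.

inelastic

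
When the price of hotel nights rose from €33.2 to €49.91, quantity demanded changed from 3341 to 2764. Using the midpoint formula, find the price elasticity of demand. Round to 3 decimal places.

%Δq = (2764 − 3341)/[(3341 + 2764)/2] = -577/3052.5 ≈ -0.1890.
%Δp = (49.91 − 33.2)/[(33.2 + 49.91)/2] = 16.71/41.555 ≈ 0.4021.
Arc elasticity E = %Δq/%Δp ≈ -0.1890/0.4021 ≈ -0.470.
|E| < 1: demand is inelastic over this range.

-0.470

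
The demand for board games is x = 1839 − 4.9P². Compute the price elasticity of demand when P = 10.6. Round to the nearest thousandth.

-0.855

At P = 10.6, x = 1288.436.
dx/dP = −2·4.9·P = −103.88.
Point elasticity E = (dx/dP)·(P/x) = -103.88 × 10.6/1288.436 ≈ -0.855.
|E| < 1, so demand is inelastic at this price.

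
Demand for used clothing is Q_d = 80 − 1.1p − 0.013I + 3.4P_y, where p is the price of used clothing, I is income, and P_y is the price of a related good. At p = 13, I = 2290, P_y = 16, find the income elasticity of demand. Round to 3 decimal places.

-0.330

Q_d = 80 − 1.1(13) − 0.013(2290) + 3.4(16) = 80 − 14.3 − 29.77 + 54.4 = 90.33.
∂Q_d/∂I = −0.013, so E_I = -0.013·(2290/90.33) ≈ -0.330.
E_I < 0: inferior good.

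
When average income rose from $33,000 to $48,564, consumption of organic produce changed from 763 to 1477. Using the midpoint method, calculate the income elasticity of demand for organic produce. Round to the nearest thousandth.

1.670

%ΔQ = (1477 − 763)/[(763+1477)/2] = 714/1120 ≈ 0.6375.
%ΔY = (48,564 − 33,000)/[(33,000+48,564)/2] = 15564/40782 ≈ 0.3816.
E_I = %ΔQ/%ΔY ≈ 1.670.
E_I > 1: normal good (luxury).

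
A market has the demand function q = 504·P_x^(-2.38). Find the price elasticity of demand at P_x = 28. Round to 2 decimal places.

-2.38

For a Cobb–Douglas (constant-elasticity) form q = A·P_x^α·…, the elasticity with respect to P_x equals the exponent α at every point.
Here the exponent on P_x is -2.38, so the price elasticity of demand is -2.38.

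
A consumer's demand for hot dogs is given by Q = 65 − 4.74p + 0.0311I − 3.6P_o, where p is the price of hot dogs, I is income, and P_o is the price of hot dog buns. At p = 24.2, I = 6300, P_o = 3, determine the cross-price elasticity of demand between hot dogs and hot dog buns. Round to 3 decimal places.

Substituting, Q = 65 − 4.74(24.2) + 0.0311(6300) − 3.6(3) = 65 − 114.708 + 195.93 − 10.8 = 135.422.
∂Q/∂P_o = −3.6, so E_xy = -3.6·(3/135.422) ≈ -0.080.
E_xy < 0: the goods are complements.

-0.080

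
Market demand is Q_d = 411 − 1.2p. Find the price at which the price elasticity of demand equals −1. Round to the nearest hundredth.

171.25

For linear demand Q_d = a − bp, E = −bp/(a − bp). |E| = 1 ⇒ bp = a − bp ⇒ p = a/(2b).
p = 411/(2·1.2) = 171.25.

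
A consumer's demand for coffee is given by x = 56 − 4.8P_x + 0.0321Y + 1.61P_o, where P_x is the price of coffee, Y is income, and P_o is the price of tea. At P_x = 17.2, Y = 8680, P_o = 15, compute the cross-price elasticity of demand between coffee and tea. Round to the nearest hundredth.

x = 56 − 4.8(17.2) + 0.0321(8680) + 1.61(15) = 56 − 82.56 + 278.628 + 24.15 = 276.218.
∂x/∂P_o = +1.61, so E_xy = 1.61·(15/276.218) ≈ 0.09.
E_xy > 0: the goods are substitutes.

0.09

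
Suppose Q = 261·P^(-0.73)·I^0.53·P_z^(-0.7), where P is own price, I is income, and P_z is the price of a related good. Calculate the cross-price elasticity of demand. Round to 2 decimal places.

For a Cobb–Douglas (constant-elasticity) form Q = A·P_z^α·…, the elasticity with respect to P_z equals the exponent α at every point.
Here the exponent on P_z is -0.7, so the cross-price elasticity of demand is -0.70.

-0.70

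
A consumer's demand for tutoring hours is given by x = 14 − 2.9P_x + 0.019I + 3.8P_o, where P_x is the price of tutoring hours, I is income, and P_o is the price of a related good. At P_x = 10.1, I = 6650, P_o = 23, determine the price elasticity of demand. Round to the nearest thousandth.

Evaluating quantity at (P_x, I, P_o) gives x = 14 − 2.9(10.1) + 0.019(6650) + 3.8(23) = 14 − 29.29 + 126.35 + 87.4 = 198.46.
∂x/∂P_x = −2.9, so E_p = (−2.9)·(10.1/198.46) ≈ -0.148.
|E_p| < 1: demand is inelastic.

-0.148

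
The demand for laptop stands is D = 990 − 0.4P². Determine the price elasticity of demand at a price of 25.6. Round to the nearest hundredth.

At P = 25.6, D = 727.856.
dD/dP = −2·0.4·P = −20.48.
Point elasticity E = (dD/dP)·(P/D) = -20.48 × 25.6/727.856 ≈ -0.72.
|E| < 1, so demand is inelastic at this price.

-0.72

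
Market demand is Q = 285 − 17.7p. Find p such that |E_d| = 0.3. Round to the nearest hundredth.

Set −bp/(a − bp) = −0.3 ⇒ bp = 0.3(a − bp) ⇒ bp(1+0.3) = 0.3·a.
p = 0.3·285/(17.7·1.3) ≈ 3.72.

3.72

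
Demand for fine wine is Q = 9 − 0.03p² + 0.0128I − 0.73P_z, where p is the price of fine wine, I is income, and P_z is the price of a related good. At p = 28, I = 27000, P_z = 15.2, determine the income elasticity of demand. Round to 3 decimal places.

Evaluating quantity at (p, I, P_z) gives Q = 9 − 0.03(28)² + 0.0128(27000) − 0.73(15.2) = 9 − 23.52 + 345.6 − 11.096 = 319.984.
∂Q/∂I = +0.0128, so E_I = 0.0128·(27000/319.984) ≈ 1.080.
E_I > 1: normal good (luxury).

1.080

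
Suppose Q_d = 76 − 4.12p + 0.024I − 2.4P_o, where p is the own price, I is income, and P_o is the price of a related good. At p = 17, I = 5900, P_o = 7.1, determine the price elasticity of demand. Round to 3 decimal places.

-0.537

First evaluate Q_d: 76 − 4.12(17) + 0.024(5900) − 2.4(7.1) = 76 − 70.04 + 141.6 − 17.04 = 130.52.
∂Q_d/∂p = −4.12, so E_p = (−4.12)·(17/130.52) ≈ -0.537.
|E_p| < 1: demand is inelastic.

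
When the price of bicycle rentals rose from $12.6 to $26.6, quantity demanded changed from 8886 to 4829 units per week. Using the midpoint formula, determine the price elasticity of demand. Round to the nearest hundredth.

-0.83

%Δq = (4829 − 8886)/[(8886 + 4829)/2] = -4057/6857.5 ≈ -0.5916.
%ΔP = (26.6 − 12.6)/[(12.6 + 26.6)/2] = 14/19.6 ≈ 0.7143.
Arc elasticity E = %Δq/%ΔP ≈ -0.5916/0.7143 ≈ -0.83.
|E| < 1: demand is inelastic over this range.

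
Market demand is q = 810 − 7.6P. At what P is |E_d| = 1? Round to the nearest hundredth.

For linear demand q = a − bP, E = −bP/(a − bP). |E| = 1 ⇒ bP = a − bP ⇒ P = a/(2b).
P = 810/(2·7.6) ≈ 53.29.

53.29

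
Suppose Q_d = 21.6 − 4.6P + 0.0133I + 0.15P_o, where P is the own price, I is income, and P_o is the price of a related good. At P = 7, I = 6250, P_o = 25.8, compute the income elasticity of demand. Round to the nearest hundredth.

Evaluating quantity at (P, I, P_o) gives Q_d = 21.6 − 4.6(7) + 0.0133(6250) + 0.15(25.8) = 21.6 − 32.2 + 83.125 + 3.87 = 76.395.
∂Q_d/∂I = +0.0133, so E_I = 0.0133·(6250/76.395) ≈ 1.09.
E_I > 1: normal good (luxury).

1.09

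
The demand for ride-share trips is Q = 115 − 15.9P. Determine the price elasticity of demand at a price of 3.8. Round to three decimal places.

At P = 3.8, Q = 54.58.
dQ/dP = −15.9.
Point elasticity E = (dQ/dP)·(P/Q) = -15.9 × 3.8/54.58 ≈ -1.107.
|E| > 1, so demand is elastic at this price.

-1.107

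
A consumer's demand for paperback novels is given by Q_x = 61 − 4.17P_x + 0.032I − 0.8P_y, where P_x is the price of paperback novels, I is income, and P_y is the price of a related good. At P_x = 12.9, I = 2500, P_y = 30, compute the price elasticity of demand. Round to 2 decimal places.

-0.85

Evaluating quantity at (P_x, I, P_y) gives Q_x = 61 − 4.17(12.9) + 0.032(2500) − 0.8(30) = 61 − 53.793 + 80 − 24 = 63.207.
∂Q_x/∂P_x = −4.17, so E_p = (−4.17)·(12.9/63.207) ≈ -0.85.
|E_p| < 1: demand is inelastic.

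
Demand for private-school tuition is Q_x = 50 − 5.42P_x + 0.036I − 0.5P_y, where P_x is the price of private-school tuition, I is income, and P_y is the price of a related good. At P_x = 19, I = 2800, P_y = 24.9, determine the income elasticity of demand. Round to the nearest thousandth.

Q_x = 50 − 5.42(19) + 0.036(2800) − 0.5(24.9) = 50 − 102.98 + 100.8 − 12.45 = 35.37.
∂Q_x/∂I = +0.036, so E_I = 0.036·(2800/35.37) ≈ 2.850.
E_I > 1: normal good (luxury).

2.850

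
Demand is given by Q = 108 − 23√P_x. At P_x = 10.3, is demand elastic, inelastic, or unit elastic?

At P_x = 10.3, Q = 34.1847.
dQ/dP_x = −23/(2√P_x) = −23/(2·3.2094).
Point elasticity E = (dQ/dP_x)·(P_x/Q) = -3.5833 × 10.3/34.1847 ≈ -1.080.
|E| ≈ 1.080 > 1, so demand is elastic.

elastic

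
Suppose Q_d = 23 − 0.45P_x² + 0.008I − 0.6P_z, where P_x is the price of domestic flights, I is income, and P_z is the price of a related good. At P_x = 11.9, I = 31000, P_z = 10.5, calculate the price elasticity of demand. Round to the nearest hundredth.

-0.63

Evaluating quantity at (P_x, I, P_z) gives Q_d = 23 − 0.45(11.9)² + 0.008(31000) − 0.6(10.5) = 23 − 63.7245 + 248 − 6.3 = 200.9755.
∂Q_d/∂P_x = −2·0.45·P_x = -10.71, so E_p = -10.71·(11.9/200.9755) ≈ -0.63.
|E_p| < 1: demand is inelastic.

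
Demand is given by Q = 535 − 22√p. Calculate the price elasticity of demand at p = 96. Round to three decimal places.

At p = 96, Q = 319.4449.
dQ/dp = −22/(2√p) = −22/(2·9.798).
Point elasticity E = (dQ/dp)·(p/Q) = -1.1227 × 96/319.4449 ≈ -0.337.
|E| < 1, so demand is inelastic at this price.

-0.337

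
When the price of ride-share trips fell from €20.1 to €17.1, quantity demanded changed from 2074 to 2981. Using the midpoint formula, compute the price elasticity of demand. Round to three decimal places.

-2.225

%ΔQ = (2981 − 2074)/[(2074 + 2981)/2] = 907/2527.5 ≈ 0.3589.
%Δp = (17.1 − 20.1)/[(20.1 + 17.1)/2] = -3/18.6 ≈ -0.1613.
Arc elasticity E = %ΔQ/%Δp ≈ 0.3589/-0.1613 ≈ -2.225.
|E| > 1: demand is elastic over this range.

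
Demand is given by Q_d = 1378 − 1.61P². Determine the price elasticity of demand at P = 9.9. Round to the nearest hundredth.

At P = 9.9, Q_d = 1220.2039.
dQ_d/dP = −2·1.61·P = −31.878.
Point elasticity E = (dQ_d/dP)·(P/Q_d) = -31.878 × 9.9/1220.2039 ≈ -0.26.
|E| < 1, so demand is inelastic at this price.

-0.26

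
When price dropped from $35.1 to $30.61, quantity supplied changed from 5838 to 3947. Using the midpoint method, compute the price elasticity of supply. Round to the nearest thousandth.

%ΔQ = (3947 − 5838)/[(5838 + 3947)/2] = -1891/4892.5 ≈ -0.3865.
%ΔP = (30.61 − 35.1)/[(35.1 + 30.61)/2] = -4.49/32.855 ≈ -0.1367.
Arc elasticity E = %ΔQ/%ΔP ≈ -0.3865/-0.1367 ≈ 2.828.
|E| > 1: supply is elastic over this range.

2.828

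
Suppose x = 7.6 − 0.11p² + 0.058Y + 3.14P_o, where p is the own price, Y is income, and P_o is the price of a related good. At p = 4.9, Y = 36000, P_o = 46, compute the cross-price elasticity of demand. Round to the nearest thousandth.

0.065

Substituting, x = 7.6 − 0.11(4.9)² + 0.058(36000) + 3.14(46) = 7.6 − 2.6411 + 2088 + 144.44 = 2237.3989.
∂x/∂P_o = +3.14, so E_xy = 3.14·(46/2237.3989) ≈ 0.065.
E_xy > 0: the goods are substitutes.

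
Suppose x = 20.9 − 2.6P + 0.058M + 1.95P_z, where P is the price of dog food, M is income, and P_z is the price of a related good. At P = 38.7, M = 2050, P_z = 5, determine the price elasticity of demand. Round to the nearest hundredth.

-2.06

x = 20.9 − 2.6(38.7) + 0.058(2050) + 1.95(5) = 20.9 − 100.62 + 118.9 + 9.75 = 48.93.
∂x/∂P = −2.6, so E_p = (−2.6)·(38.7/48.93) ≈ -2.06.
|E_p| > 1: demand is elastic.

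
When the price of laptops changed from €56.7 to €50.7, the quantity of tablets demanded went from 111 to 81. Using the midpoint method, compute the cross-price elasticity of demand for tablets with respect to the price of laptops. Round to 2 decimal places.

%ΔQ_x = (81 − 111)/[(111+81)/2] = -30/96 ≈ -0.3125.
%ΔP_y = (50.7 − 56.7)/[(56.7+50.7)/2] ≈ -0.1117.
E_xy = -0.3125/-0.1117 ≈ 2.80.
E_xy > 0, so tablets and laptops are substitutes.

2.80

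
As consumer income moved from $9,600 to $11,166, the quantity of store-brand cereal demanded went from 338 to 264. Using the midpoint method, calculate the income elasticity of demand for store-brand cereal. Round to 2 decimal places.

-1.63

%ΔQ = (264 − 338)/[(338+264)/2] = -74/301 ≈ -0.2458.
%ΔM = (11,166 − 9,600)/[(9,600+11,166)/2] = 1566/10383 ≈ 0.1508.
E_I = %ΔQ/%ΔM ≈ -1.63.
E_I < 0: inferior good.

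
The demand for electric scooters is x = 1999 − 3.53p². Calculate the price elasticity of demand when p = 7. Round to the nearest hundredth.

-0.19

At p = 7, x = 1826.03.
dx/dp = −2·3.53·p = −49.42.
Point elasticity E = (dx/dp)·(p/x) = -49.42 × 7/1826.03 ≈ -0.19.
|E| < 1, so demand is inelastic at this price.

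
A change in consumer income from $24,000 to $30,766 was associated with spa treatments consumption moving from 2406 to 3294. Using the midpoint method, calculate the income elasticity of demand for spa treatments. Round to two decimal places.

1.26

%ΔQ = (3294 − 2406)/[(2406+3294)/2] = 888/2850 ≈ 0.3116.
%ΔI = (30,766 − 24,000)/[(24,000+30,766)/2] = 6766/27383 ≈ 0.2471.
E_I = %ΔQ/%ΔI ≈ 1.26.
E_I > 1: normal good (luxury).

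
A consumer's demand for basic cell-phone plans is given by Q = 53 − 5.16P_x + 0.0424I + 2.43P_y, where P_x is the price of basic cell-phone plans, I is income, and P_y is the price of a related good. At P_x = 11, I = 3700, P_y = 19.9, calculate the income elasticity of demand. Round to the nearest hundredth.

0.78

Q = 53 − 5.16(11) + 0.0424(3700) + 2.43(19.9) = 53 − 56.76 + 156.88 + 48.357 = 201.477.
∂Q/∂I = +0.0424, so E_I = 0.0424·(3700/201.477) ≈ 0.78.
E_I ∈ (0,1): normal good (necessity).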